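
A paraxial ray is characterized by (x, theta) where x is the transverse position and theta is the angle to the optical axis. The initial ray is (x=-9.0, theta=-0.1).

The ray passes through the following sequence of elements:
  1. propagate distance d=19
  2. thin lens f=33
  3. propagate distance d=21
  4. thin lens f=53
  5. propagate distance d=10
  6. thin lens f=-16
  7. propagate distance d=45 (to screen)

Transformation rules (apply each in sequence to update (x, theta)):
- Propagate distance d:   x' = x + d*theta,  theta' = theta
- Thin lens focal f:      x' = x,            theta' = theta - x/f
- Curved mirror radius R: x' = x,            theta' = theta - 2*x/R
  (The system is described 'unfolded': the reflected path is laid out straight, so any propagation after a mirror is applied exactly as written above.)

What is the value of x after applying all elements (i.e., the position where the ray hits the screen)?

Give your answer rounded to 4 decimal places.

Answer: 5.5365

Derivation:
Initial: x=-9.0000 theta=-0.1000
After 1 (propagate distance d=19): x=-10.9000 theta=-0.1000
After 2 (thin lens f=33): x=-10.9000 theta=38/165 (≈0.2303)
After 3 (propagate distance d=21): x=-667/110 (≈-6.0636) theta=38/165 (≈0.2303)
After 4 (thin lens f=53): x=-667/110 (≈-6.0636) theta=6029/17490 (≈0.3447)
After 5 (propagate distance d=10): x=-45763/17490 (≈-2.6165) theta=6029/17490 (≈0.3447)
After 6 (thin lens f=-16): x=-45763/17490 (≈-2.6165) theta=50701/279840 (≈0.1812)
After 7 (propagate distance d=45 (to screen)): x=1549337/279840 (≈5.5365) theta=50701/279840 (≈0.1812)
Rounded to 4 decimal places: x = 5.5365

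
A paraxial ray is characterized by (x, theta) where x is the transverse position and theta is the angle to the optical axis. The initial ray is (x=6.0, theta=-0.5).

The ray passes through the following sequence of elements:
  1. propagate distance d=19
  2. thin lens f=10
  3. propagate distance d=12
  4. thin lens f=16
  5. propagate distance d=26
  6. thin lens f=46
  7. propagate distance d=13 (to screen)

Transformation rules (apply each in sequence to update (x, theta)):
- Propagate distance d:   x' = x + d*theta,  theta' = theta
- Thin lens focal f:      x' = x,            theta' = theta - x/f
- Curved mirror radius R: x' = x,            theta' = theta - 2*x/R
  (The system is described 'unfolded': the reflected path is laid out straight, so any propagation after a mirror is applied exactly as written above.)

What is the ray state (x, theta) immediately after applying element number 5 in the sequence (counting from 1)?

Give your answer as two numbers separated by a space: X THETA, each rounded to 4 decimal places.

Initial: x=6.0000 theta=-0.5000
After 1 (propagate distance d=19): x=-3.5000 theta=-0.5000
After 2 (thin lens f=10): x=-3.5000 theta=-0.1500
After 3 (propagate distance d=12): x=-5.3000 theta=-0.1500
After 4 (thin lens f=16): x=-5.3000 theta=29/160 (≈0.1813)
After 5 (propagate distance d=26): x=-0.5875 theta=29/160 (≈0.1813)
Rounded to 4 decimal places: x = -0.5875, theta = 0.1813

Answer: -0.5875 0.1813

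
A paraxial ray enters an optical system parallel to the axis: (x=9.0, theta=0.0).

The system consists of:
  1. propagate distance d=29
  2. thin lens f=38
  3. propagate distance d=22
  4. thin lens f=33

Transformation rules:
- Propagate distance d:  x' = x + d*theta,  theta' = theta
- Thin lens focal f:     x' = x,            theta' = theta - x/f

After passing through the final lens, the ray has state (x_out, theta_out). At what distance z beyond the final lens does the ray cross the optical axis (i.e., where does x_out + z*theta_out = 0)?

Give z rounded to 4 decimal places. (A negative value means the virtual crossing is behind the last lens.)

Answer: 10.7755

Derivation:
Initial: x=9.0000 theta=0.0000
After 1 (propagate distance d=29): x=9.0000 theta=0.0000
After 2 (thin lens f=38): x=9.0000 theta=-9/38 (≈-0.2368)
After 3 (propagate distance d=22): x=72/19 (≈3.7895) theta=-9/38 (≈-0.2368)
After 4 (thin lens f=33): x=72/19 (≈3.7895) theta=-147/418 (≈-0.3517)
z_focus = -x_out/theta_out = -(72/19)/(-147/418) = 528/49 ≈ 10.7755
Rounded to 4 decimal places: z = 10.7755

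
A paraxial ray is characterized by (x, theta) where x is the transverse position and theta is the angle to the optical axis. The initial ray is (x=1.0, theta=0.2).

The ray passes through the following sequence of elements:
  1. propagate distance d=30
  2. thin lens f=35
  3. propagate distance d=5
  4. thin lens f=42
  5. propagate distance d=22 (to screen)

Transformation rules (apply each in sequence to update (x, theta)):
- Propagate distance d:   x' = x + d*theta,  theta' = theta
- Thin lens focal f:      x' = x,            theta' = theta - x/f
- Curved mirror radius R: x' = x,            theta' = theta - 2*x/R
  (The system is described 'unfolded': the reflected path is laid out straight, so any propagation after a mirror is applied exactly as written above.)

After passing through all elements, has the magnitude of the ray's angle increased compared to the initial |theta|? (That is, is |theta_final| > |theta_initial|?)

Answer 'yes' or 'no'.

Answer: no

Derivation:
Initial: x=1.0000 theta=0.2000
After 1 (propagate distance d=30): x=7.0000 theta=0.2000
After 2 (thin lens f=35): x=7.0000 theta=0.0000
After 3 (propagate distance d=5): x=7.0000 theta=0.0000
After 4 (thin lens f=42): x=7.0000 theta=-1/6 (≈-0.1667)
After 5 (propagate distance d=22 (to screen)): x=10/3 (≈3.3333) theta=-1/6 (≈-0.1667)
|theta_initial|=0.2000 |theta_final|=1/6 (≈0.1667) -> not increased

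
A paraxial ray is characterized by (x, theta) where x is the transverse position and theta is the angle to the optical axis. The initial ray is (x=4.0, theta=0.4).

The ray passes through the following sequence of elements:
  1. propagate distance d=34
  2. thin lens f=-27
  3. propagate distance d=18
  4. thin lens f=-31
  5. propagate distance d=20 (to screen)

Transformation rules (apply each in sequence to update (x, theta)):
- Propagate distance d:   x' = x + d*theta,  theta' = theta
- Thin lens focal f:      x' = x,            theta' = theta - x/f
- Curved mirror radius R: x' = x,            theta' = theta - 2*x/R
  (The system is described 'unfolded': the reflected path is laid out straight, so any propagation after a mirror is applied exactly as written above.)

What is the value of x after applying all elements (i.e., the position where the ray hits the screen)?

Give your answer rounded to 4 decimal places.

Answer: 81.1403

Derivation:
Initial: x=4.0000 theta=0.4000
After 1 (propagate distance d=34): x=17.6000 theta=0.4000
After 2 (thin lens f=-27): x=17.6000 theta=142/135 (≈1.0519)
After 3 (propagate distance d=18): x=548/15 (≈36.5333) theta=142/135 (≈1.0519)
After 4 (thin lens f=-31): x=548/15 (≈36.5333) theta=9334/4185 (≈2.2303)
After 5 (propagate distance d=20 (to screen)): x=339572/4185 (≈81.1403) theta=9334/4185 (≈2.2303)
Rounded to 4 decimal places: x = 81.1403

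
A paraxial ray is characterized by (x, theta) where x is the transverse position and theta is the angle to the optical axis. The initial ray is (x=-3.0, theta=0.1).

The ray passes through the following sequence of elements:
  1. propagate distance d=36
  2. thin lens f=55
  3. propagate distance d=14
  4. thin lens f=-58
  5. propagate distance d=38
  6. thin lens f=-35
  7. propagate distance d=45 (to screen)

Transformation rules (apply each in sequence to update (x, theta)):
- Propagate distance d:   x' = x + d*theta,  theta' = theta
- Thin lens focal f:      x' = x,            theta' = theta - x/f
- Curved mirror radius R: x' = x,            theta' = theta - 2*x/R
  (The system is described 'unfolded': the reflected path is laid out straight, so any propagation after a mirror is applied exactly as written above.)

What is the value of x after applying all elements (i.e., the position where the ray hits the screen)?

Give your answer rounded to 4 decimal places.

Initial: x=-3.0000 theta=0.1000
After 1 (propagate distance d=36): x=0.6000 theta=0.1000
After 2 (thin lens f=55): x=0.6000 theta=49/550 (≈0.0891)
After 3 (propagate distance d=14): x=508/275 (≈1.8473) theta=49/550 (≈0.0891)
After 4 (thin lens f=-58): x=508/275 (≈1.8473) theta=1929/15950 (≈0.1209)
After 5 (propagate distance d=38): x=51383/7975 (≈6.4430) theta=1929/15950 (≈0.1209)
After 6 (thin lens f=-35): x=51383/7975 (≈6.4430) theta=170281/558250 (≈0.3050)
After 7 (propagate distance d=45 (to screen)): x=2251891/111650 (≈20.1692) theta=170281/558250 (≈0.3050)
Rounded to 4 decimal places: x = 20.1692

Answer: 20.1692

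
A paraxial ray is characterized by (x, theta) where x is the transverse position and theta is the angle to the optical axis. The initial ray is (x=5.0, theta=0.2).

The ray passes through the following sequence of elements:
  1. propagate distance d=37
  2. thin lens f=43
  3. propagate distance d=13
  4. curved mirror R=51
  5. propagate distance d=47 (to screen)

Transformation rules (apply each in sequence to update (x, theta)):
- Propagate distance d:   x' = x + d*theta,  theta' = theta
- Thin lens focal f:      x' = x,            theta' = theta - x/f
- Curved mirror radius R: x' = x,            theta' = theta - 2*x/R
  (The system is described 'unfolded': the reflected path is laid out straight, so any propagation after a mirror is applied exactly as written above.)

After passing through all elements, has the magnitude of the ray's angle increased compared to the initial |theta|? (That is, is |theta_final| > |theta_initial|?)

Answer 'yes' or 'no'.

Answer: yes

Derivation:
Initial: x=5.0000 theta=0.2000
After 1 (propagate distance d=37): x=12.4000 theta=0.2000
After 2 (thin lens f=43): x=12.4000 theta=-19/215 (≈-0.0884)
After 3 (propagate distance d=13): x=2419/215 (≈11.2512) theta=-19/215 (≈-0.0884)
After 4 (curved mirror R=51): x=2419/215 (≈11.2512) theta=-5807/10965 (≈-0.5296)
After 5 (propagate distance d=47 (to screen)): x=-29912/2193 (≈-13.6398) theta=-5807/10965 (≈-0.5296)
|theta_initial|=0.2000 |theta_final|=5807/10965 (≈0.5296) -> increased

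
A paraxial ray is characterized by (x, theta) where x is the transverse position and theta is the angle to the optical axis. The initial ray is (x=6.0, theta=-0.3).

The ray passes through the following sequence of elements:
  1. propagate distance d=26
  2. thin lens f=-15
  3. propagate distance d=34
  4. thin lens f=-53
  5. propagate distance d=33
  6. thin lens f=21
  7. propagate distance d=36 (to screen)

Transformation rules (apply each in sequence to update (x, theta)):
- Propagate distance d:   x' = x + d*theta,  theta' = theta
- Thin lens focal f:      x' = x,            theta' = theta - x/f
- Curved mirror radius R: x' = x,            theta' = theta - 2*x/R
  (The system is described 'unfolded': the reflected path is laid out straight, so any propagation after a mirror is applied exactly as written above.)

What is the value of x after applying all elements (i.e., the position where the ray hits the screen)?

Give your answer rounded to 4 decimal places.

Initial: x=6.0000 theta=-0.3000
After 1 (propagate distance d=26): x=-1.8000 theta=-0.3000
After 2 (thin lens f=-15): x=-1.8000 theta=-0.4200
After 3 (propagate distance d=34): x=-16.0800 theta=-0.4200
After 4 (thin lens f=-53): x=-16.0800 theta=-1917/2650 (≈-0.7234)
After 5 (propagate distance d=33): x=-105873/2650 (≈-39.9521) theta=-1917/2650 (≈-0.7234)
After 6 (thin lens f=21): x=-105873/2650 (≈-39.9521) theta=10936/9275 (≈1.1791)
After 7 (propagate distance d=36 (to screen)): x=46281/18550 (≈2.4949) theta=10936/9275 (≈1.1791)
Rounded to 4 decimal places: x = 2.4949

Answer: 2.4949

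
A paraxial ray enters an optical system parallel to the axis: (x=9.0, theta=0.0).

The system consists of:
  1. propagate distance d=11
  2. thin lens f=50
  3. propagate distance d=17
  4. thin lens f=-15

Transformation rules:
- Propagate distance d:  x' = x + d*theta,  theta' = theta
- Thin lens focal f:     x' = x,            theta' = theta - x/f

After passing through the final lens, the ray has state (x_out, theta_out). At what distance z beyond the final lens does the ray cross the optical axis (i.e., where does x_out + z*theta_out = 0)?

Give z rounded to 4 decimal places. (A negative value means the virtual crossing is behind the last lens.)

Initial: x=9.0000 theta=0.0000
After 1 (propagate distance d=11): x=9.0000 theta=0.0000
After 2 (thin lens f=50): x=9.0000 theta=-0.1800
After 3 (propagate distance d=17): x=5.9400 theta=-0.1800
After 4 (thin lens f=-15): x=5.9400 theta=0.2160
z_focus = -x_out/theta_out = -(5.9400)/(0.2160) = -27.5000
Rounded to 4 decimal places: z = -27.5000

Answer: -27.5000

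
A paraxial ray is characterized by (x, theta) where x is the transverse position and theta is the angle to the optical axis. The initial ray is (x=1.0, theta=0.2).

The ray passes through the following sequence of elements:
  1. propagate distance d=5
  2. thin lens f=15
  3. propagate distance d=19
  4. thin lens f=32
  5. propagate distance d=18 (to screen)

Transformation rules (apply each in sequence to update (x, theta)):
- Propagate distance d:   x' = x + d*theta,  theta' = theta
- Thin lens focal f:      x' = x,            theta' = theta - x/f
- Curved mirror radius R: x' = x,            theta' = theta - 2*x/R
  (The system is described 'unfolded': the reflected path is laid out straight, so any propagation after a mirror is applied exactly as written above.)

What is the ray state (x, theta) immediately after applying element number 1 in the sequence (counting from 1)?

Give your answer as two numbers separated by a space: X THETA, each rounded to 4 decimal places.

Answer: 2.0000 0.2000

Derivation:
Initial: x=1.0000 theta=0.2000
After 1 (propagate distance d=5): x=2.0000 theta=0.2000
Rounded to 4 decimal places: x = 2.0000, theta = 0.2000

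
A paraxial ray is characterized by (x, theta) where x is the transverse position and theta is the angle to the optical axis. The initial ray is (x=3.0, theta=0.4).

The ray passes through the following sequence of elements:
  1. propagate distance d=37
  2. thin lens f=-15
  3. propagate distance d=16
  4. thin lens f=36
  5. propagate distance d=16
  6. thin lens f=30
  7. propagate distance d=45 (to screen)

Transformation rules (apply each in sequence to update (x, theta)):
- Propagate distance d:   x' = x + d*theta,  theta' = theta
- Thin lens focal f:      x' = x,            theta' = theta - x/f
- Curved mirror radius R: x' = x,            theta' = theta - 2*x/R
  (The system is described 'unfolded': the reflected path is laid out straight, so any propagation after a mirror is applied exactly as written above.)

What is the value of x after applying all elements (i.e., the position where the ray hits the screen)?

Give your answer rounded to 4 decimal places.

Initial: x=3.0000 theta=0.4000
After 1 (propagate distance d=37): x=17.8000 theta=0.4000
After 2 (thin lens f=-15): x=17.8000 theta=119/75 (≈1.5867)
After 3 (propagate distance d=16): x=3239/75 (≈43.1867) theta=119/75 (≈1.5867)
After 4 (thin lens f=36): x=3239/75 (≈43.1867) theta=209/540 (≈0.3870)
After 5 (propagate distance d=16): x=33331/675 (≈49.3793) theta=209/540 (≈0.3870)
After 6 (thin lens f=30): x=33331/675 (≈49.3793) theta=-50987/40500 (≈-1.2589)
After 7 (propagate distance d=45 (to screen)): x=-19637/2700 (≈-7.2730) theta=-50987/40500 (≈-1.2589)
Rounded to 4 decimal places: x = -7.2730

Answer: -7.2730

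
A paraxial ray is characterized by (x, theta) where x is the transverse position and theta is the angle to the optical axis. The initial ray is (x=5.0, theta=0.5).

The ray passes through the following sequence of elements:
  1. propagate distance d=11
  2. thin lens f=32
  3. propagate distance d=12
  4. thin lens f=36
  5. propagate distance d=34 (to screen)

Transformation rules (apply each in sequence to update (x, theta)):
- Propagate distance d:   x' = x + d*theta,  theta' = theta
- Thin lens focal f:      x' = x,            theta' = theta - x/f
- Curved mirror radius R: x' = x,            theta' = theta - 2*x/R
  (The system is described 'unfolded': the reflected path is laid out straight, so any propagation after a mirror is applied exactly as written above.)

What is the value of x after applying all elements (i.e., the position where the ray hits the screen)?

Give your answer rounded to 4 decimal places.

Initial: x=5.0000 theta=0.5000
After 1 (propagate distance d=11): x=10.5000 theta=0.5000
After 2 (thin lens f=32): x=10.5000 theta=11/64 (≈0.1719)
After 3 (propagate distance d=12): x=12.5625 theta=11/64 (≈0.1719)
After 4 (thin lens f=36): x=12.5625 theta=-17/96 (≈-0.1771)
After 5 (propagate distance d=34 (to screen)): x=157/24 (≈6.5417) theta=-17/96 (≈-0.1771)
Rounded to 4 decimal places: x = 6.5417

Answer: 6.5417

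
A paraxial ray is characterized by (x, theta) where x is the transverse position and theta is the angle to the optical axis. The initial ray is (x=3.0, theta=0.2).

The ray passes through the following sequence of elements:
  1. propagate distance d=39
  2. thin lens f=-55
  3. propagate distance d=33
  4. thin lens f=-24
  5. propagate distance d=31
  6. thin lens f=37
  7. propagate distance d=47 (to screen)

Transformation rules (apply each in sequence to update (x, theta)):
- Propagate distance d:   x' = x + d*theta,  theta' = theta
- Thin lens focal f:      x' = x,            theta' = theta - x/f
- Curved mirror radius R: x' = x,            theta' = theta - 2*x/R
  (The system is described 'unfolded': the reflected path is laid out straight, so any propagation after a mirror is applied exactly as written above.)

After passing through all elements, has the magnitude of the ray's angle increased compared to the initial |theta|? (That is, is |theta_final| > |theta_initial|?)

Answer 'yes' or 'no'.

Initial: x=3.0000 theta=0.2000
After 1 (propagate distance d=39): x=10.8000 theta=0.2000
After 2 (thin lens f=-55): x=10.8000 theta=109/275 (≈0.3964)
After 3 (propagate distance d=33): x=23.8800 theta=109/275 (≈0.3964)
After 4 (thin lens f=-24): x=23.8800 theta=3061/2200 (≈1.3914)
After 5 (propagate distance d=31): x=147427/2200 (≈67.0123) theta=3061/2200 (≈1.3914)
After 6 (thin lens f=37): x=147427/2200 (≈67.0123) theta=-3417/8140 (≈-0.4198)
After 7 (propagate distance d=47 (to screen)): x=3848809/81400 (≈47.2827) theta=-3417/8140 (≈-0.4198)
|theta_initial|=0.2000 |theta_final|=3417/8140 (≈0.4198) -> increased

Answer: yes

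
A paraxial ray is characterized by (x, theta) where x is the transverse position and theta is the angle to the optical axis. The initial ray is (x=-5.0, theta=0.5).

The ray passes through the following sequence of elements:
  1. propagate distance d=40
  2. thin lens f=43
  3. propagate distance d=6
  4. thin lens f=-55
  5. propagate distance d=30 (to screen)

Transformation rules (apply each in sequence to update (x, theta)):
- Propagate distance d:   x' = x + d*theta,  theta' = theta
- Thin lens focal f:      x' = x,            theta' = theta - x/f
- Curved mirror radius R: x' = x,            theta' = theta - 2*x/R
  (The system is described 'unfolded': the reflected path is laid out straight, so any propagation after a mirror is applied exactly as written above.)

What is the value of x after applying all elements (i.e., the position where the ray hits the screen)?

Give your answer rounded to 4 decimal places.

Initial: x=-5.0000 theta=0.5000
After 1 (propagate distance d=40): x=15.0000 theta=0.5000
After 2 (thin lens f=43): x=15.0000 theta=13/86 (≈0.1512)
After 3 (propagate distance d=6): x=684/43 (≈15.9070) theta=13/86 (≈0.1512)
After 4 (thin lens f=-55): x=684/43 (≈15.9070) theta=2083/4730 (≈0.4404)
After 5 (propagate distance d=30 (to screen)): x=13773/473 (≈29.1184) theta=2083/4730 (≈0.4404)
Rounded to 4 decimal places: x = 29.1184

Answer: 29.1184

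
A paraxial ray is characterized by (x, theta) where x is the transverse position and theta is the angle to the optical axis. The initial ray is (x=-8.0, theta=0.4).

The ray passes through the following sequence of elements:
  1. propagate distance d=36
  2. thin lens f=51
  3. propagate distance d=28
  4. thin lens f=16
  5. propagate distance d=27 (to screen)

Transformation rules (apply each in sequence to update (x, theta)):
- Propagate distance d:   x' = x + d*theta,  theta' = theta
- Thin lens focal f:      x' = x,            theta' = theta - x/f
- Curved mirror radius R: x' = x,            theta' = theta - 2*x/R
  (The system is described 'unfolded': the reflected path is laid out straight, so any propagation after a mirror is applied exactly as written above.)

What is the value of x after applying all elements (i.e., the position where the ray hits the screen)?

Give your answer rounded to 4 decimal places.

Initial: x=-8.0000 theta=0.4000
After 1 (propagate distance d=36): x=6.4000 theta=0.4000
After 2 (thin lens f=51): x=6.4000 theta=14/51 (≈0.2745)
After 3 (propagate distance d=28): x=3592/255 (≈14.0863) theta=14/51 (≈0.2745)
After 4 (thin lens f=16): x=3592/255 (≈14.0863) theta=-103/170 (≈-0.6059)
After 5 (propagate distance d=27 (to screen)): x=-1159/510 (≈-2.2725) theta=-103/170 (≈-0.6059)
Rounded to 4 decimal places: x = -2.2725

Answer: -2.2725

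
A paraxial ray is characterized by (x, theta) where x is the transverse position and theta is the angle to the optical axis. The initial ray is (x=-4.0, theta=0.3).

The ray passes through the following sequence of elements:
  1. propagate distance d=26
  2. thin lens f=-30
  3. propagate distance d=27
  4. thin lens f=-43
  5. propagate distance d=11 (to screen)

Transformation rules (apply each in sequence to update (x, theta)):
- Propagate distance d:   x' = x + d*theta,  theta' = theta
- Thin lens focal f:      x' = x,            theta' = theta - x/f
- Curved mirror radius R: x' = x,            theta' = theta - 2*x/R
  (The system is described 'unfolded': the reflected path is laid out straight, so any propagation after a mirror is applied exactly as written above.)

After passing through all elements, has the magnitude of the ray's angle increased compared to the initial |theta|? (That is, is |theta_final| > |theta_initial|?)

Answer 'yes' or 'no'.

Answer: yes

Derivation:
Initial: x=-4.0000 theta=0.3000
After 1 (propagate distance d=26): x=3.8000 theta=0.3000
After 2 (thin lens f=-30): x=3.8000 theta=32/75 (≈0.4267)
After 3 (propagate distance d=27): x=15.3200 theta=32/75 (≈0.4267)
After 4 (thin lens f=-43): x=15.3200 theta=101/129 (≈0.7829)
After 5 (propagate distance d=11 (to screen)): x=77182/3225 (≈23.9324) theta=101/129 (≈0.7829)
|theta_initial|=0.3000 |theta_final|=101/129 (≈0.7829) -> increased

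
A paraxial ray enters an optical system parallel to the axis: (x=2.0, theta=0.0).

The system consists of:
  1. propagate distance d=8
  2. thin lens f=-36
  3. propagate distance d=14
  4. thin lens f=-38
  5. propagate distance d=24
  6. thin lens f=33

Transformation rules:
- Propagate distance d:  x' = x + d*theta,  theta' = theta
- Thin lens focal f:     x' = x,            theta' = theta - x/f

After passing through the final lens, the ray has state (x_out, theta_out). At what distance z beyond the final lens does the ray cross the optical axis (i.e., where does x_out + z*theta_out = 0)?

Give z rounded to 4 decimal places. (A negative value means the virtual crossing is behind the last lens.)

Answer: 119.4910

Derivation:
Initial: x=2.0000 theta=0.0000
After 1 (propagate distance d=8): x=2.0000 theta=0.0000
After 2 (thin lens f=-36): x=2.0000 theta=1/18 (≈0.0556)
After 3 (propagate distance d=14): x=25/9 (≈2.7778) theta=1/18 (≈0.0556)
After 4 (thin lens f=-38): x=25/9 (≈2.7778) theta=22/171 (≈0.1287)
After 5 (propagate distance d=24): x=1003/171 (≈5.8655) theta=22/171 (≈0.1287)
After 6 (thin lens f=33): x=1003/171 (≈5.8655) theta=-277/5643 (≈-0.0491)
z_focus = -x_out/theta_out = -(1003/171)/(-277/5643) = 33099/277 ≈ 119.4910
Rounded to 4 decimal places: z = 119.4910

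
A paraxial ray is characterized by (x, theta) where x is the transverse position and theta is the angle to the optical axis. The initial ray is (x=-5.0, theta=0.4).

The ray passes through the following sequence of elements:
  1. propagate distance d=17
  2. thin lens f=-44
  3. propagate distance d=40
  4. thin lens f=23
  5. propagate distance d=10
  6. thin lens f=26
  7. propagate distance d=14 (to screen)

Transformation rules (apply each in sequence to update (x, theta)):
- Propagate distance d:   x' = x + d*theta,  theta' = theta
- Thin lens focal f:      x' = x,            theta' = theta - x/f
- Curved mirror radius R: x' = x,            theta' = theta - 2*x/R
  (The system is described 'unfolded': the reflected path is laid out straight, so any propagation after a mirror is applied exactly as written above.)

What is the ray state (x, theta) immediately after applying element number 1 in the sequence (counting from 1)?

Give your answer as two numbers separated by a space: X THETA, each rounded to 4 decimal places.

Initial: x=-5.0000 theta=0.4000
After 1 (propagate distance d=17): x=1.8000 theta=0.4000
Rounded to 4 decimal places: x = 1.8000, theta = 0.4000

Answer: 1.8000 0.4000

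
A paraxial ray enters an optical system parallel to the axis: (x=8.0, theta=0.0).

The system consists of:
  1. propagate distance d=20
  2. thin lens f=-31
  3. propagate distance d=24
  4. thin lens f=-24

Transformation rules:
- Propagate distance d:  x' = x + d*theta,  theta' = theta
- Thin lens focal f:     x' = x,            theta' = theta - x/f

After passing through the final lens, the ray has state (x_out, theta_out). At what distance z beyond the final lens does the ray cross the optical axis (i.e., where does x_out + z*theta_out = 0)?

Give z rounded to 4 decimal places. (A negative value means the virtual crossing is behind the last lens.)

Answer: -16.7089

Derivation:
Initial: x=8.0000 theta=0.0000
After 1 (propagate distance d=20): x=8.0000 theta=0.0000
After 2 (thin lens f=-31): x=8.0000 theta=8/31 (≈0.2581)
After 3 (propagate distance d=24): x=440/31 (≈14.1935) theta=8/31 (≈0.2581)
After 4 (thin lens f=-24): x=440/31 (≈14.1935) theta=79/93 (≈0.8495)
z_focus = -x_out/theta_out = -(440/31)/(79/93) = -1320/79 ≈ -16.7089
Rounded to 4 decimal places: z = -16.7089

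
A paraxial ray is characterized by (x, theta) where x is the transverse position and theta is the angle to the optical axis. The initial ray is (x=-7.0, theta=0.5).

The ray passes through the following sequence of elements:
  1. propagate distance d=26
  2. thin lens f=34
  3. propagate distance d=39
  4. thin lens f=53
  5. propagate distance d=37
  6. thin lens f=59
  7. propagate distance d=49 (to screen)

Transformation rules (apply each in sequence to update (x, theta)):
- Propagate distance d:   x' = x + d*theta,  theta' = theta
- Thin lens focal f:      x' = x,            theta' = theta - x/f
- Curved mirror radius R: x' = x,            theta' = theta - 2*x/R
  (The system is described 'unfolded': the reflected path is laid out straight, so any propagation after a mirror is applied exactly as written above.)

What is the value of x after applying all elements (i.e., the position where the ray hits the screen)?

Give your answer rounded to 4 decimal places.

Answer: 1.6219

Derivation:
Initial: x=-7.0000 theta=0.5000
After 1 (propagate distance d=26): x=6.0000 theta=0.5000
After 2 (thin lens f=34): x=6.0000 theta=11/34 (≈0.3235)
After 3 (propagate distance d=39): x=633/34 (≈18.6176) theta=11/34 (≈0.3235)
After 4 (thin lens f=53): x=633/34 (≈18.6176) theta=-25/901 (≈-0.0277)
After 5 (propagate distance d=37): x=31699/1802 (≈17.5910) theta=-25/901 (≈-0.0277)
After 6 (thin lens f=59): x=31699/1802 (≈17.5910) theta=-34649/106318 (≈-0.3259)
After 7 (propagate distance d=49 (to screen)): x=86220/53159 (≈1.6219) theta=-34649/106318 (≈-0.3259)
Rounded to 4 decimal places: x = 1.6219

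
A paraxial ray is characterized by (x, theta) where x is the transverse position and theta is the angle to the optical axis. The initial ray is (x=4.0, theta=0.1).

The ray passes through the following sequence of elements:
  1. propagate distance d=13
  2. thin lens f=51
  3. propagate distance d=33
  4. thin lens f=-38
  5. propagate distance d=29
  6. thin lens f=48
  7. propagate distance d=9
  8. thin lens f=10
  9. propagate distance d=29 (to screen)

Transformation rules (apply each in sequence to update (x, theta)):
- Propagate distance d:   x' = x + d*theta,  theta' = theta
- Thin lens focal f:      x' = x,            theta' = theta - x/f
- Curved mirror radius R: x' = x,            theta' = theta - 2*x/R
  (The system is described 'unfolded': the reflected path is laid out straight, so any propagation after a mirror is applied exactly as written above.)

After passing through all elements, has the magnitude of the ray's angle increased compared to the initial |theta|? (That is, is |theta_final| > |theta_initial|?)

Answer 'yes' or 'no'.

Answer: yes

Derivation:
Initial: x=4.0000 theta=0.1000
After 1 (propagate distance d=13): x=5.3000 theta=0.1000
After 2 (thin lens f=51): x=5.3000 theta=-1/255 (≈-0.0039)
After 3 (propagate distance d=33): x=879/170 (≈5.1706) theta=-1/255 (≈-0.0039)
After 4 (thin lens f=-38): x=879/170 (≈5.1706) theta=2561/19380 (≈0.1321)
After 5 (propagate distance d=29): x=34895/3876 (≈9.0028) theta=2561/19380 (≈0.1321)
After 6 (thin lens f=48): x=34895/3876 (≈9.0028) theta=-2713/48960 (≈-0.0554)
After 7 (propagate distance d=9): x=2636959/310080 (≈8.5041) theta=-2713/48960 (≈-0.0554)
After 8 (thin lens f=10): x=2636959/310080 (≈8.5041) theta=-8426347/9302400 (≈-0.9058)
After 9 (propagate distance d=29 (to screen)): x=-8697647/489600 (≈-17.7648) theta=-8426347/9302400 (≈-0.9058)
|theta_initial|=0.1000 |theta_final|=8426347/9302400 (≈0.9058) -> increased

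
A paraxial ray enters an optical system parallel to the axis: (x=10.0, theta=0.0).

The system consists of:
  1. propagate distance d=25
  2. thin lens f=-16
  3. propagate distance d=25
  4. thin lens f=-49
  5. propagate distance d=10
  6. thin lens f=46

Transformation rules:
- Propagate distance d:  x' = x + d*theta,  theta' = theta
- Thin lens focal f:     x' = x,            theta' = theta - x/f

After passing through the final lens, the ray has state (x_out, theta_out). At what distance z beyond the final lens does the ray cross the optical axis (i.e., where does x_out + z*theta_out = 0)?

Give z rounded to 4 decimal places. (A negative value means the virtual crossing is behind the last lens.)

Initial: x=10.0000 theta=0.0000
After 1 (propagate distance d=25): x=10.0000 theta=0.0000
After 2 (thin lens f=-16): x=10.0000 theta=0.6250
After 3 (propagate distance d=25): x=25.6250 theta=0.6250
After 4 (thin lens f=-49): x=25.6250 theta=225/196 (≈1.1480)
After 5 (propagate distance d=10): x=14545/392 (≈37.1046) theta=225/196 (≈1.1480)
After 6 (thin lens f=46): x=14545/392 (≈37.1046) theta=6155/18032 (≈0.3413)
z_focus = -x_out/theta_out = -(14545/392)/(6155/18032) = -133814/1231 ≈ -108.7035
Rounded to 4 decimal places: z = -108.7035

Answer: -108.7035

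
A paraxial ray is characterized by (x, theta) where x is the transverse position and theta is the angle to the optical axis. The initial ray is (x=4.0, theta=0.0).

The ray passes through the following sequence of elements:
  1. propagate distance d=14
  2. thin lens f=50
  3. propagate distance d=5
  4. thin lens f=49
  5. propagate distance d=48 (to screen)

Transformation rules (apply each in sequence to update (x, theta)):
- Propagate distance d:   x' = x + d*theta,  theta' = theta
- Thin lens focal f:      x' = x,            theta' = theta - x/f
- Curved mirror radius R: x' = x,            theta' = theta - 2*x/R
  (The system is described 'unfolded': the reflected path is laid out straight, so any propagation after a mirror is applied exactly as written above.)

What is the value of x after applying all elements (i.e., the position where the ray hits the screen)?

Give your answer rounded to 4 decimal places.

Initial: x=4.0000 theta=0.0000
After 1 (propagate distance d=14): x=4.0000 theta=0.0000
After 2 (thin lens f=50): x=4.0000 theta=-0.0800
After 3 (propagate distance d=5): x=3.6000 theta=-0.0800
After 4 (thin lens f=49): x=3.6000 theta=-188/1225 (≈-0.1535)
After 5 (propagate distance d=48 (to screen)): x=-4614/1225 (≈-3.7665) theta=-188/1225 (≈-0.1535)
Rounded to 4 decimal places: x = -3.7665

Answer: -3.7665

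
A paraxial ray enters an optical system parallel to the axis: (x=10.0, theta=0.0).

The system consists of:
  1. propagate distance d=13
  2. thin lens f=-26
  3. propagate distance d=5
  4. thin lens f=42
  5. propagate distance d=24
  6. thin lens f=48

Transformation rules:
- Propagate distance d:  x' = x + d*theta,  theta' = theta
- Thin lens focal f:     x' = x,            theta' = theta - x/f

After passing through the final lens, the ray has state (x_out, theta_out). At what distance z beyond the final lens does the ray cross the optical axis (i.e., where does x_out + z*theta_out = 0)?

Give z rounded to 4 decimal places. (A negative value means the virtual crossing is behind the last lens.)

Answer: 72.4162

Derivation:
Initial: x=10.0000 theta=0.0000
After 1 (propagate distance d=13): x=10.0000 theta=0.0000
After 2 (thin lens f=-26): x=10.0000 theta=5/13 (≈0.3846)
After 3 (propagate distance d=5): x=155/13 (≈11.9231) theta=5/13 (≈0.3846)
After 4 (thin lens f=42): x=155/13 (≈11.9231) theta=55/546 (≈0.1007)
After 5 (propagate distance d=24): x=1305/91 (≈14.3407) theta=55/546 (≈0.1007)
After 6 (thin lens f=48): x=1305/91 (≈14.3407) theta=-865/4368 (≈-0.1980)
z_focus = -x_out/theta_out = -(1305/91)/(-865/4368) = 12528/173 ≈ 72.4162
Rounded to 4 decimal places: z = 72.4162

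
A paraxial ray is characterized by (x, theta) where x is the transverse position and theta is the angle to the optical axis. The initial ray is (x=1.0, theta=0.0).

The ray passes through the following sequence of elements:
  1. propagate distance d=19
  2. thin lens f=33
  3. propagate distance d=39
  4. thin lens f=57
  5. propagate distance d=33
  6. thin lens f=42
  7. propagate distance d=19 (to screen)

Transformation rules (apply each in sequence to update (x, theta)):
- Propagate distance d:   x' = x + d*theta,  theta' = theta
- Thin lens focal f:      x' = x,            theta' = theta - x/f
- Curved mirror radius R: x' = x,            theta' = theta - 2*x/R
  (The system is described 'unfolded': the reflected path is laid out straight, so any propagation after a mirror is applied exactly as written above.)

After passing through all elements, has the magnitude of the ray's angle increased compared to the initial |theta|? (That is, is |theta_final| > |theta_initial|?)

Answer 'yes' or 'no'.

Answer: yes

Derivation:
Initial: x=1.0000 theta=0.0000
After 1 (propagate distance d=19): x=1.0000 theta=0.0000
After 2 (thin lens f=33): x=1.0000 theta=-1/33 (≈-0.0303)
After 3 (propagate distance d=39): x=-2/11 (≈-0.1818) theta=-1/33 (≈-0.0303)
After 4 (thin lens f=57): x=-2/11 (≈-0.1818) theta=-17/627 (≈-0.0271)
After 5 (propagate distance d=33): x=-225/209 (≈-1.0766) theta=-17/627 (≈-0.0271)
After 6 (thin lens f=42): x=-225/209 (≈-1.0766) theta=-13/8778 (≈-0.0015)
After 7 (propagate distance d=19 (to screen)): x=-9697/8778 (≈-1.1047) theta=-13/8778 (≈-0.0015)
|theta_initial|=0.0000 |theta_final|=13/8778 (≈0.0015) -> increased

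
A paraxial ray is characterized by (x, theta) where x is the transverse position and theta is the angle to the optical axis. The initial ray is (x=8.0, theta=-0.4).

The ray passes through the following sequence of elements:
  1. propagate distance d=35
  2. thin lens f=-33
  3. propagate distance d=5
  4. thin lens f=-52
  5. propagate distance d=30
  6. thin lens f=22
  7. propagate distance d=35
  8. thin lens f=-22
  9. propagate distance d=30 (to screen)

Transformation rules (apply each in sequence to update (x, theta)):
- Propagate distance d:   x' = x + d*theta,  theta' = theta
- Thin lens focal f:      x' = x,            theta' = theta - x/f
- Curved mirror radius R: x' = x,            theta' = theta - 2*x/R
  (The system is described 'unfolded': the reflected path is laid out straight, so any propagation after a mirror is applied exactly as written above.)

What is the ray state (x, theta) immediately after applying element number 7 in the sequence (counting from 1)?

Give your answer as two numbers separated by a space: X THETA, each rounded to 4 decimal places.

Initial: x=8.0000 theta=-0.4000
After 1 (propagate distance d=35): x=-6.0000 theta=-0.4000
After 2 (thin lens f=-33): x=-6.0000 theta=-32/55 (≈-0.5818)
After 3 (propagate distance d=5): x=-98/11 (≈-8.9091) theta=-32/55 (≈-0.5818)
After 4 (thin lens f=-52): x=-98/11 (≈-8.9091) theta=-1077/1430 (≈-0.7531)
After 5 (propagate distance d=30): x=-4505/143 (≈-31.5035) theta=-1077/1430 (≈-0.7531)
After 6 (thin lens f=22): x=-4505/143 (≈-31.5035) theta=5339/7865 (≈0.6788)
After 7 (propagate distance d=35): x=-12182/1573 (≈-7.7444) theta=5339/7865 (≈0.6788)
Rounded to 4 decimal places: x = -7.7444, theta = 0.6788

Answer: -7.7444 0.6788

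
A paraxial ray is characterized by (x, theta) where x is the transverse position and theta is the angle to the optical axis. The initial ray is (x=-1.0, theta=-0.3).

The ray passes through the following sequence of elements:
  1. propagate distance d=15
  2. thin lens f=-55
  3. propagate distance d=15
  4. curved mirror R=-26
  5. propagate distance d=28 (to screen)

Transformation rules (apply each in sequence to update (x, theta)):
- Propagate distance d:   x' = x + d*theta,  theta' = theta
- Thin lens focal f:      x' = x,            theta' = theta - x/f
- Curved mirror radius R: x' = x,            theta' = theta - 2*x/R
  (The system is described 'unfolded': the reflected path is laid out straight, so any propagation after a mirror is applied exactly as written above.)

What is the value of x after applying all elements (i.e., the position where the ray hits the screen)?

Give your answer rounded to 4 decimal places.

Answer: -47.4692

Derivation:
Initial: x=-1.0000 theta=-0.3000
After 1 (propagate distance d=15): x=-5.5000 theta=-0.3000
After 2 (thin lens f=-55): x=-5.5000 theta=-0.4000
After 3 (propagate distance d=15): x=-11.5000 theta=-0.4000
After 4 (curved mirror R=-26): x=-11.5000 theta=-167/130 (≈-1.2846)
After 5 (propagate distance d=28 (to screen)): x=-6171/130 (≈-47.4692) theta=-167/130 (≈-1.2846)
Rounded to 4 decimal places: x = -47.4692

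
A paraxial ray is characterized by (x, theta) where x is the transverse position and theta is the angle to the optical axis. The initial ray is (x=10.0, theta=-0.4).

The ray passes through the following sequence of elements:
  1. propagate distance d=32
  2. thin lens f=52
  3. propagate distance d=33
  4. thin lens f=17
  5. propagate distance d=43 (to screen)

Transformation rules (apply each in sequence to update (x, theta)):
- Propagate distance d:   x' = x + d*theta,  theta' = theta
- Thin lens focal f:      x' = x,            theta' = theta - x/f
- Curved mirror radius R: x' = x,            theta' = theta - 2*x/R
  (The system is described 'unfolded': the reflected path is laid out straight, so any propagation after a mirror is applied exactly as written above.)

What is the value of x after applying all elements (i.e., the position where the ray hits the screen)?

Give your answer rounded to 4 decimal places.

Initial: x=10.0000 theta=-0.4000
After 1 (propagate distance d=32): x=-2.8000 theta=-0.4000
After 2 (thin lens f=52): x=-2.8000 theta=-9/26 (≈-0.3462)
After 3 (propagate distance d=33): x=-1849/130 (≈-14.2231) theta=-9/26 (≈-0.3462)
After 4 (thin lens f=17): x=-1849/130 (≈-14.2231) theta=542/1105 (≈0.4905)
After 5 (propagate distance d=43 (to screen)): x=15179/2210 (≈6.8683) theta=542/1105 (≈0.4905)
Rounded to 4 decimal places: x = 6.8683

Answer: 6.8683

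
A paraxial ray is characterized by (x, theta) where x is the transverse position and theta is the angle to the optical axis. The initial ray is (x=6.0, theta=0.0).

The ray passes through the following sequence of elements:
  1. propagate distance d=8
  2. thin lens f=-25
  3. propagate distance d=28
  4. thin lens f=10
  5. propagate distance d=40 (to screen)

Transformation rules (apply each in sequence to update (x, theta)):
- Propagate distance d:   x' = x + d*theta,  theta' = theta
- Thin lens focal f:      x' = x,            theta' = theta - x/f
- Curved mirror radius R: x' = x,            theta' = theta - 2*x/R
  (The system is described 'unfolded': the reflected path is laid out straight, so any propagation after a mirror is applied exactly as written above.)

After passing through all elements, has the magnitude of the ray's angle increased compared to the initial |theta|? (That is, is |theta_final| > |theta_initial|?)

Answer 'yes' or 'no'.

Answer: yes

Derivation:
Initial: x=6.0000 theta=0.0000
After 1 (propagate distance d=8): x=6.0000 theta=0.0000
After 2 (thin lens f=-25): x=6.0000 theta=0.2400
After 3 (propagate distance d=28): x=12.7200 theta=0.2400
After 4 (thin lens f=10): x=12.7200 theta=-1.0320
After 5 (propagate distance d=40 (to screen)): x=-28.5600 theta=-1.0320
|theta_initial|=0.0000 |theta_final|=1.0320 -> increased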